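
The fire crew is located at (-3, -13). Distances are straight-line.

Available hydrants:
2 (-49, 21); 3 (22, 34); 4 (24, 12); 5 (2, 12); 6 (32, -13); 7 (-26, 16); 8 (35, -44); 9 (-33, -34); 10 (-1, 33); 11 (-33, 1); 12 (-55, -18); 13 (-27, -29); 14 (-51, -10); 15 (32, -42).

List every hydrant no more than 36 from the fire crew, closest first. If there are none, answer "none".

5, 13, 11, 6

Distances from (-3, -13):
2: √((-46)² + (34)²) = √(2116.000 + 1156.000) = 57.2
3: √((25)² + (47)²) = √(625.000 + 2209.000) = 53.2
4: √((27)² + (25)²) = √(729.000 + 625.000) = 36.8
5: √((5)² + (25)²) = √(25.000 + 625.000) = 25.5
6: √((35)² + (0)²) = √(1225.000 + 0.000) = 35.0
7: √((-23)² + (29)²) = √(529.000 + 841.000) = 37.0
8: √((38)² + (-31)²) = √(1444.000 + 961.000) = 49.0
9: √((-30)² + (-21)²) = √(900.000 + 441.000) = 36.6
10: √((2)² + (46)²) = √(4.000 + 2116.000) = 46.0
11: √((-30)² + (14)²) = √(900.000 + 196.000) = 33.1
12: √((-52)² + (-5)²) = √(2704.000 + 25.000) = 52.2
13: √((-24)² + (-16)²) = √(576.000 + 256.000) = 28.8
14: √((-48)² + (3)²) = √(2304.000 + 9.000) = 48.1
15: √((35)² + (-29)²) = √(1225.000 + 841.000) = 45.5
Threshold 36: 5 (25.5), 13 (28.8), 11 (33.1), 6 (35.0) are within range.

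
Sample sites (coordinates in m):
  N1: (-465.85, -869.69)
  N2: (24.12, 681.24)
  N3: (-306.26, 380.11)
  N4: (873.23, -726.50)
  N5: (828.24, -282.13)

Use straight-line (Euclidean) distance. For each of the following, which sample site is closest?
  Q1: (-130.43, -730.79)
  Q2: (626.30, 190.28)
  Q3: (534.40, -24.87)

Q1→N1; Q2→N5; Q3→N5

Q1 at (-130.43, -730.79):
  N1: 363.04 m
  N2: 1420.46 m
  N3: 1124.73 m
  N4: 1003.67 m
  N5: 1058.46 m
  → nearest: N1 (363.04 m)
Q2 at (626.30, 190.28):
  N1: 1521.95 m
  N2: 776.96 m
  N3: 951.68 m
  N4: 949.45 m
  N5: 513.76 m
  → nearest: N5 (513.76 m)
Q3 at (534.40, -24.87):
  N1: 1309.28 m
  N2: 871.19 m
  N3: 933.12 m
  N4: 779.16 m
  N5: 390.54 m
  → nearest: N5 (390.54 m)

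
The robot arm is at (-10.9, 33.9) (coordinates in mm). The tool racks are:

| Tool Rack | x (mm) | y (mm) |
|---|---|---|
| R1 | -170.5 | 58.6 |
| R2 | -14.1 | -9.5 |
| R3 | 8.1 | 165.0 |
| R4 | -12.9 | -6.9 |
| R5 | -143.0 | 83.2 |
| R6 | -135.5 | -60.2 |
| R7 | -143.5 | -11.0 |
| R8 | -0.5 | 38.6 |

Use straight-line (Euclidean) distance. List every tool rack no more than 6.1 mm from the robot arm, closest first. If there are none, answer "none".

Distances from (-10.9, 33.9):
R1: √((-159.6)² + (24.7)²) = √(25472.160 + 610.090) = 161.5 mm
R2: √((-3.2)² + (-43.4)²) = √(10.240 + 1883.560) = 43.5 mm
R3: √((19.0)² + (131.1)²) = √(361.000 + 17187.210) = 132.5 mm
R4: √((-2.0)² + (-40.8)²) = √(4.000 + 1664.640) = 40.8 mm
R5: √((-132.1)² + (49.3)²) = √(17450.410 + 2430.490) = 141.0 mm
R6: √((-124.6)² + (-94.1)²) = √(15525.160 + 8854.810) = 156.1 mm
R7: √((-132.6)² + (-44.9)²) = √(17582.760 + 2016.010) = 140.0 mm
R8: √((10.4)² + (4.7)²) = √(108.160 + 22.090) = 11.4 mm
Threshold 6.1 mm: none within range.

none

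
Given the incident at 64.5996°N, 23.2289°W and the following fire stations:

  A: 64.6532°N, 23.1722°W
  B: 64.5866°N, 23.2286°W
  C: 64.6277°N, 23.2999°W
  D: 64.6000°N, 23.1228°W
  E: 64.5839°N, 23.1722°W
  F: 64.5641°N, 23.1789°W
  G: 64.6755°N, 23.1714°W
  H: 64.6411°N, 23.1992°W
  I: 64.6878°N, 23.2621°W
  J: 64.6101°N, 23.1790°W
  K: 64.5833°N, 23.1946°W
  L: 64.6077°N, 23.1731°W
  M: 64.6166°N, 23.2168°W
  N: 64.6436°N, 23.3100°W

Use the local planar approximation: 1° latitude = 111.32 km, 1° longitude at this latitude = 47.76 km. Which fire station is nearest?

B

Distances from 64.5996°N, 23.2289°W:
A: √((0.0536·111.32)² + (0.0567·47.76)²) = √(35.602129 + 7.333221) = 6.5525 km
B: √((-0.0130·111.32)² + (0.0003·47.76)²) = √(2.094272 + 0.000205) = 1.4472 km
C: √((0.0281·111.32)² + (-0.0710·47.76)²) = √(9.784960 + 11.498610) = 4.6134 km
D: √((0.0004·111.32)² + (0.1061·47.76)²) = √(0.001983 + 25.677894) = 5.0675 km
E: √((-0.0157·111.32)² + (0.0567·47.76)²) = √(3.054539 + 7.333221) = 3.2230 km
F: √((-0.0355·111.32)² + (0.0500·47.76)²) = √(15.617197 + 5.702544) = 4.6173 km
G: √((0.0759·111.32)² + (0.0575·47.76)²) = √(71.388778 + 7.541614) = 8.8843 km
H: √((0.0415·111.32)² + (0.0297·47.76)²) = √(21.342367 + 2.012063) = 4.8326 km
I: √((0.0882·111.32)² + (-0.0332·47.76)²) = √(96.401450 + 2.514229) = 9.9456 km
J: √((0.0105·111.32)² + (0.0499·47.76)²) = √(1.366234 + 5.679757) = 2.6544 km
K: √((-0.0163·111.32)² + (0.0343·47.76)²) = √(3.292468 + 2.683594) = 2.4446 km
L: √((0.0081·111.32)² + (0.0558·47.76)²) = √(0.813048 + 7.102268) = 2.8134 km
M: √((0.0170·111.32)² + (0.0121·47.76)²) = √(3.581329 + 0.333964) = 1.9787 km
N: √((0.0440·111.32)² + (-0.0811·47.76)²) = √(23.991188 + 15.002732) = 6.2445 km
Minimum: B at 1.4472 km.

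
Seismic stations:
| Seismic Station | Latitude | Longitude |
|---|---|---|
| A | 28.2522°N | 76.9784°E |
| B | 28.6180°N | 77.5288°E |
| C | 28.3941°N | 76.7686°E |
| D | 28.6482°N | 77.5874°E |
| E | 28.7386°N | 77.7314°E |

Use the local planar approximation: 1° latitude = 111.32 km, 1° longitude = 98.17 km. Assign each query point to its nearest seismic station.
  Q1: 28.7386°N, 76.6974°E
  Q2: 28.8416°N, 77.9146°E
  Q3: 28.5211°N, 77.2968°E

Q1→C; Q2→E; Q3→B

Q1 at 28.7386°N, 76.6974°E:
  A: 60.7682 km
  B: 82.7153 km
  C: 38.9815 km
  D: 87.9489 km
  E: 101.5078 km
  → nearest: C (38.9815 km)
Q2 at 28.8416°N, 77.9146°E:
  A: 112.9238 km
  B: 45.3212 km
  C: 123.0386 km
  D: 38.6689 km
  E: 21.3288 km
  → nearest: E (21.3288 km)
Q3 at 28.5211°N, 77.2968°E:
  A: 43.2789 km
  B: 25.2008 km
  C: 53.7461 km
  D: 31.8441 km
  E: 49.0561 km
  → nearest: B (25.2008 km)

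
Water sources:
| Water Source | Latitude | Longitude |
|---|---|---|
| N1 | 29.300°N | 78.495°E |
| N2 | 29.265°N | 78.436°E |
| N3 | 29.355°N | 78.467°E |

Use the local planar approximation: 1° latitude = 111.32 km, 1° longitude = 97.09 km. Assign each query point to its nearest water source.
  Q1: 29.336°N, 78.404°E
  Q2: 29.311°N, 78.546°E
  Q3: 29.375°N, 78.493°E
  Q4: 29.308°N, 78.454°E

Q1 at 29.336°N, 78.404°E:
  N1: 9.702 km
  N2: 8.492 km
  N3: 6.472 km
  → nearest: N3 (6.472 km)
Q2 at 29.311°N, 78.546°E:
  N1: 5.101 km
  N2: 11.844 km
  N3: 9.101 km
  → nearest: N1 (5.101 km)
Q3 at 29.375°N, 78.493°E:
  N1: 8.351 km
  N2: 13.438 km
  N3: 3.366 km
  → nearest: N3 (3.366 km)
Q4 at 29.308°N, 78.454°E:
  N1: 4.079 km
  N2: 5.096 km
  N3: 5.382 km
  → nearest: N1 (4.079 km)

Q1→N3; Q2→N1; Q3→N3; Q4→N1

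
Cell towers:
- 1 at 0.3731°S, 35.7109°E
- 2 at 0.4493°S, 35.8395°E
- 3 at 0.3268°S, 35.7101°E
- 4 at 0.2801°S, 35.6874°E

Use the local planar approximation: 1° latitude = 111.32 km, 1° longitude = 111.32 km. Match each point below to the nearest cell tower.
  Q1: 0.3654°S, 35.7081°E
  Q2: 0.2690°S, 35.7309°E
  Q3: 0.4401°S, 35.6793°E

Q1→1; Q2→4; Q3→1

Q1 at 0.3654°S, 35.7081°E:
  1: 0.9121 km
  2: 17.3549 km
  3: 4.3027 km
  4: 9.7712 km
  → nearest: 1 (0.9121 km)
Q2 at 0.2690°S, 35.7309°E:
  1: 11.8003 km
  2: 23.4307 km
  3: 6.8382 km
  4: 4.9976 km
  → nearest: 4 (4.9976 km)
Q3 at 0.4401°S, 35.6793°E:
  1: 8.2464 km
  2: 17.8628 km
  3: 13.0703 km
  4: 17.8340 km
  → nearest: 1 (8.2464 km)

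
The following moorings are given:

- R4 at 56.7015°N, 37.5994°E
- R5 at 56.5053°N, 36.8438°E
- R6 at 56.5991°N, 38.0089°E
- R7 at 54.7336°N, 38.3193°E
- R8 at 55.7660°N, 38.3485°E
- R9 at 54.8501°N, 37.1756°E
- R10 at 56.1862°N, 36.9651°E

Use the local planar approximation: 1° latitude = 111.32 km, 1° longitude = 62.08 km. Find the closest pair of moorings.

Pairwise distances:
R4–R6: 27.8605 km
R5–R10: 36.3116 km
R4–R5: 51.7432 km
R4–R10: 69.5781 km
R7–R9: 72.1756 km
R5–R6: 73.0792 km
R6–R10: 79.4457 km
R6–R8: 95.1068 km
R8–R10: 97.7941 km
R4–R8: 114.0515 km
R7–R8: 114.9411 km
R5–R8: 124.4944 km
R8–R9: 125.2887 km
R9–R10: 149.3076 km
R7–R10: 182.2513 km
R5–R9: 185.4046 km
R6–R9: 201.4540 km
R4–R9: 207.7703 km
R6–R7: 208.5596 km
R5–R7: 217.4588 km
R4–R7: 223.5789 km
Closest pair: R4–R6 at 27.8605 km.

R4 and R6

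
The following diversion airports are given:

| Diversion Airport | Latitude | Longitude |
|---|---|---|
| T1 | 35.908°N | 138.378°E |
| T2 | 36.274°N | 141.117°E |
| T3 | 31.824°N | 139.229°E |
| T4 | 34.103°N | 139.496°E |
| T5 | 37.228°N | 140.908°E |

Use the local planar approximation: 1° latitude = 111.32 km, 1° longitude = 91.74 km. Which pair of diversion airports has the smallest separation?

T2 and T5

Pairwise distances:
T2–T5: √((0.954·111.32)² + (-0.209·91.74)²) = √(11278.28707 + 367.62924) = 107.916 km
T1–T4: √((-1.805·111.32)² + (1.118·91.74)²) = √(40373.90974 + 10519.64487) = 225.596 km
T1–T2: √((0.366·111.32)² + (2.739·91.74)²) = √(1660.00183 + 63139.55782) = 254.558 km
T3–T4: √((2.279·111.32)² + (0.267·91.74)²) = √(64362.81727 + 599.98445) = 254.878 km
T1–T5: √((1.320·111.32)² + (2.530·91.74)²) = √(21592.06892 + 53871.43124) = 274.706 km
T2–T4: √((-2.171·111.32)² + (-1.621·91.74)²) = √(58407.15364 + 22114.82471) = 283.764 km
T4–T5: √((3.125·111.32)² + (1.412·91.74)²) = √(121017.01562 + 16779.80328) = 371.210 km
T1–T3: √((-4.084·111.32)² + (0.851·91.74)²) = √(206689.23705 + 6095.04044) = 461.285 km
T2–T3: √((-4.450·111.32)² + (-1.888·91.74)²) = √(245395.39988 + 30000.01359) = 524.781 km
T3–T5: √((5.404·111.32)² + (1.679·91.74)²) = √(361890.41121 + 23725.69067) = 620.980 km
Closest pair: T2–T5 at 107.916 km.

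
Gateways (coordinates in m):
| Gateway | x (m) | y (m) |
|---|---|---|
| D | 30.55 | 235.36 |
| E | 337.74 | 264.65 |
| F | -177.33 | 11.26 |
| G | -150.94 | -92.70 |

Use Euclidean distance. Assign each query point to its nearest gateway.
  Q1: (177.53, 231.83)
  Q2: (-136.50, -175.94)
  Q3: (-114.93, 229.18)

Q1→D; Q2→G; Q3→D

Q1 at (177.53, 231.83):
  D: √((-146.98)² + (3.53)²) = √(21603.1204 + 12.4609) = 147.02 m
  E: √((160.21)² + (32.82)²) = √(25667.2441 + 1077.1524) = 163.54 m
  F: √((-354.86)² + (-220.57)²) = √(125925.6196 + 48651.1249) = 417.82 m
  G: √((-328.47)² + (-324.53)²) = √(107892.5409 + 105319.7209) = 461.75 m
  → nearest: D (147.02 m)
Q2 at (-136.50, -175.94):
  D: √((167.05)² + (411.30)²) = √(27905.7025 + 169167.6900) = 443.93 m
  E: √((474.24)² + (440.59)²) = √(224903.5776 + 194119.5481) = 647.32 m
  F: √((-40.83)² + (187.20)²) = √(1667.0889 + 35043.8400) = 191.60 m
  G: √((-14.44)² + (83.24)²) = √(208.5136 + 6928.8976) = 84.48 m
  → nearest: G (84.48 m)
Q3 at (-114.93, 229.18):
  D: √((145.48)² + (6.18)²) = √(21164.4304 + 38.1924) = 145.61 m
  E: √((452.67)² + (35.47)²) = √(204910.1289 + 1258.1209) = 454.06 m
  F: √((-62.40)² + (-217.92)²) = √(3893.7600 + 47489.1264) = 226.68 m
  G: √((-36.01)² + (-321.88)²) = √(1296.7201 + 103606.7344) = 323.89 m
  → nearest: D (145.61 m)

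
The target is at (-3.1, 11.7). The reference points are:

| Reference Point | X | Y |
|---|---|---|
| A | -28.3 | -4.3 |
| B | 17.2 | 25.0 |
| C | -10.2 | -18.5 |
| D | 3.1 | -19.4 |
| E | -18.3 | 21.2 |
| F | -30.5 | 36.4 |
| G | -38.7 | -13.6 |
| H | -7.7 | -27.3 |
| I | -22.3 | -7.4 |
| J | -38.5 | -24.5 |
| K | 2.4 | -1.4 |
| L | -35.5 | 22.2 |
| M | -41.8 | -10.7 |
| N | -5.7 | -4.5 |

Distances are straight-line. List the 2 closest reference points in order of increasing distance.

K, N

Distances from (-3.1, 11.7):
A: 29.9
B: 24.3
C: 31.0
D: 31.7
E: 17.9
F: 36.9
G: 43.7
H: 39.3
I: 27.1
J: 50.6
K: 14.2
L: 34.1
M: 44.7
N: 16.4
Sorted: K (14.2) < N (16.4) < E (17.9) < B (24.3) < …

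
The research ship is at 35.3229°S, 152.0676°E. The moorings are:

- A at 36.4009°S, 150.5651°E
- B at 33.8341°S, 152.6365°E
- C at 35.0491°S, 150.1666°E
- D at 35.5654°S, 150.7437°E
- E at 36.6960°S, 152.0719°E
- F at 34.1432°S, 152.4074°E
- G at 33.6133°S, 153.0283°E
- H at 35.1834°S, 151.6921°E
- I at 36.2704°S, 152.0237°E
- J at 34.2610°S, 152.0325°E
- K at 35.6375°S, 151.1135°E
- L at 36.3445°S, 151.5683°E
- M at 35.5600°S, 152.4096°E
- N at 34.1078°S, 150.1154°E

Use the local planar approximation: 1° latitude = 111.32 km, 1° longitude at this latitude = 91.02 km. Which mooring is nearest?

H

Distances from 35.3229°S, 152.0676°E:
A: √((-1.0780·111.32)² + (-1.5025·91.02)²) = √(14400.710409 + 18702.627482) = 181.9432 km
B: √((1.4888·111.32)² + (0.5689·91.02)²) = √(27467.498886 + 2681.300751) = 173.6341 km
C: √((0.2738·111.32)² + (-1.9010·91.02)²) = √(928.994800 + 29939.041762) = 175.6930 km
D: √((-0.2425·111.32)² + (-1.3239·91.02)²) = √(728.735424 + 14520.582100) = 123.4881 km
E: √((-1.3731·111.32)² + (0.0043·91.02)²) = √(23364.190017 + 0.153183) = 152.8540 km
F: √((1.1797·111.32)² + (0.3398·91.02)²) = √(17246.046556 + 956.578051) = 134.9171 km
G: √((1.7096·111.32)² + (0.9607·91.02)²) = √(36218.913124 + 7646.263209) = 209.4401 km
H: √((0.1395·111.32)² + (-0.3755·91.02)²) = √(241.154189 + 1168.136368) = 37.5405 km
I: √((-0.9475·111.32)² + (-0.0439·91.02)²) = √(11125.123290 + 15.966242) = 105.5514 km
J: √((1.0619·111.32)² + (-0.0351·91.02)²) = √(13973.771486 + 10.206760) = 118.2539 km
K: √((-0.3146·111.32)² + (-0.9541·91.02)²) = √(1226.489492 + 7541.564575) = 93.6379 km
L: √((-1.0216·111.32)² + (-0.4993·91.02)²) = √(12933.264630 + 2065.364911) = 122.4689 km
M: √((-0.2371·111.32)² + (0.3420·91.02)²) = √(696.641758 + 969.004680) = 40.8123 km
N: √((1.2151·111.32)² + (-1.9522·91.02)²) = √(18296.601829 + 31573.467433) = 223.3161 km
Minimum: H at 37.5405 km.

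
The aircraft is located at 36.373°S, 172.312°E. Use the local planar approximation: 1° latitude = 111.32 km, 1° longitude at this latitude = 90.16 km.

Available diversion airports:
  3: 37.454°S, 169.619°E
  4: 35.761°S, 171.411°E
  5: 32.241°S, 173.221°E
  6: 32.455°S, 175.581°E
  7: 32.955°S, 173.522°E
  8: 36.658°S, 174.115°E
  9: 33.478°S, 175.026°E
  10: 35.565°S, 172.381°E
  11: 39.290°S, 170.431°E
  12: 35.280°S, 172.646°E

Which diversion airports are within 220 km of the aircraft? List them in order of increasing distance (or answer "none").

Distances from 36.373°S, 172.312°E:
3: 270.986 km
4: 106.021 km
5: 467.218 km
6: 526.399 km
7: 395.822 km
8: 165.626 km
9: 404.641 km
10: 90.161 km
11: 366.339 km
12: 125.344 km
Threshold 220 km: 10 (90.161 km), 4 (106.021 km), 12 (125.344 km), 8 (165.626 km) are within range.

10, 4, 12, 8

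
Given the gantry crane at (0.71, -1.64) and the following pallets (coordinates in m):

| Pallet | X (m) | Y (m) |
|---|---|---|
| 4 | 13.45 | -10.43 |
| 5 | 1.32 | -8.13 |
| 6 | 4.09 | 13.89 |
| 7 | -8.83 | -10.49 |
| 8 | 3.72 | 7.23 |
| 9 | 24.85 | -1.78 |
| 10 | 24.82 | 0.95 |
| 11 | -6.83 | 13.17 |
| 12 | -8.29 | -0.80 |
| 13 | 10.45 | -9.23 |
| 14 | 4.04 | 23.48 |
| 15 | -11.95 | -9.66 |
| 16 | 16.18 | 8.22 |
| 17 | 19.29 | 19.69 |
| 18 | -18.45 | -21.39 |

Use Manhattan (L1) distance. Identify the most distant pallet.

Distances from (0.71, -1.64):
4: 21.53 m
5: 7.10 m
6: 18.91 m
7: 18.39 m
8: 11.88 m
9: 24.28 m
10: 26.70 m
11: 22.35 m
12: 9.84 m
13: 17.33 m
14: 28.45 m
15: 20.68 m
16: 25.33 m
17: 39.91 m
18: 38.91 m
Maximum: 17 at 39.91 m.

17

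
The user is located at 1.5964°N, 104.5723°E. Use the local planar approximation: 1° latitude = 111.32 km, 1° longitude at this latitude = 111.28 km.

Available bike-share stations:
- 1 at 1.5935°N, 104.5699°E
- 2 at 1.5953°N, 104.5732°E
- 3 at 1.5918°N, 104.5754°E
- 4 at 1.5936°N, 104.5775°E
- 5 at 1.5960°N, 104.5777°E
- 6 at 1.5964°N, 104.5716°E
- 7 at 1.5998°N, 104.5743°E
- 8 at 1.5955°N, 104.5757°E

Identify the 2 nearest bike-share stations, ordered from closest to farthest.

Distances from 1.5964°N, 104.5723°E:
1: √((-0.0029·111.32)² + (-0.0024·111.28)²) = √(0.104218 + 0.071327) = 0.4190 km
2: √((-0.0011·111.32)² + (0.0009·111.28)²) = √(0.014994 + 0.010030) = 0.1582 km
3: √((-0.0046·111.32)² + (0.0031·111.28)²) = √(0.262218 + 0.119003) = 0.6174 km
4: √((-0.0028·111.32)² + (0.0052·111.28)²) = √(0.097154 + 0.334843) = 0.6573 km
5: √((-0.0004·111.32)² + (0.0054·111.28)²) = √(0.001983 + 0.361095) = 0.6026 km
6: √((0.0000·111.32)² + (-0.0007·111.28)²) = √(0.000000 + 0.006068) = 0.0779 km
7: √((0.0034·111.32)² + (0.0020·111.28)²) = √(0.143253 + 0.049533) = 0.4391 km
8: √((-0.0009·111.32)² + (0.0034·111.28)²) = √(0.010038 + 0.143150) = 0.3914 km
Sorted: 6 (0.0779 km) < 2 (0.1582 km) < 8 (0.3914 km) < 1 (0.4190 km) < …

6, 2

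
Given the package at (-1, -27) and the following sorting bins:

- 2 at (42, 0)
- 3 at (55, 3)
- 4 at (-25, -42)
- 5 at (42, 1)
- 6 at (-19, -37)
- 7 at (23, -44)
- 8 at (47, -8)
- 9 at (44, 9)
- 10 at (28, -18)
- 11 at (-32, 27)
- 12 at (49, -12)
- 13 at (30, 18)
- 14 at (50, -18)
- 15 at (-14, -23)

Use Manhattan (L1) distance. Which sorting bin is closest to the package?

Distances from (-1, -27):
2: 70
3: 86
4: 39
5: 71
6: 28
7: 41
8: 67
9: 81
10: 38
11: 85
12: 65
13: 76
14: 60
15: 17
Minimum: 15 at 17.

15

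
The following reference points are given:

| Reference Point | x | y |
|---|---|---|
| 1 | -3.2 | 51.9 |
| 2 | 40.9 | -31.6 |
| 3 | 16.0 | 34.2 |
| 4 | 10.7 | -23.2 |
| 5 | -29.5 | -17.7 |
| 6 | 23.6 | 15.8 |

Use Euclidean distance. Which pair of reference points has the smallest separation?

Pairwise distances:
1–2: √((44.1)² + (-83.5)²) = √(1944.810 + 6972.250) = 94.4
1–3: √((19.2)² + (-17.7)²) = √(368.640 + 313.290) = 26.1
1–4: √((13.9)² + (-75.1)²) = √(193.210 + 5640.010) = 76.4
1–5: √((-26.3)² + (-69.6)²) = √(691.690 + 4844.160) = 74.4
1–6: √((26.8)² + (-36.1)²) = √(718.240 + 1303.210) = 45.0
2–3: √((-24.9)² + (65.8)²) = √(620.010 + 4329.640) = 70.4
2–4: √((-30.2)² + (8.4)²) = √(912.040 + 70.560) = 31.3
2–5: √((-70.4)² + (13.9)²) = √(4956.160 + 193.210) = 71.8
2–6: √((-17.3)² + (47.4)²) = √(299.290 + 2246.760) = 50.5
3–4: √((-5.3)² + (-57.4)²) = √(28.090 + 3294.760) = 57.6
3–5: √((-45.5)² + (-51.9)²) = √(2070.250 + 2693.610) = 69.0
3–6: √((7.6)² + (-18.4)²) = √(57.760 + 338.560) = 19.9
4–5: √((-40.2)² + (5.5)²) = √(1616.040 + 30.250) = 40.6
4–6: √((12.9)² + (39.0)²) = √(166.410 + 1521.000) = 41.1
5–6: √((53.1)² + (33.5)²) = √(2819.610 + 1122.250) = 62.8
Closest pair: 3–6 at 19.9.

3 and 6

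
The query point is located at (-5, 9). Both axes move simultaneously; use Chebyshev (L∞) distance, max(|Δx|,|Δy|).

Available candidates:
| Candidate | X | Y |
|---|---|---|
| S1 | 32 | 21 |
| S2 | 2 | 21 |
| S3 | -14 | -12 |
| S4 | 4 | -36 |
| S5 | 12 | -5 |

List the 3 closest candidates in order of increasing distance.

S2, S5, S3

Distances from (-5, 9):
S1: 37
S2: 12
S3: 21
S4: 45
S5: 17
Sorted: S2 (12) < S5 (17) < S3 (21) < S1 (37) < S4 (45)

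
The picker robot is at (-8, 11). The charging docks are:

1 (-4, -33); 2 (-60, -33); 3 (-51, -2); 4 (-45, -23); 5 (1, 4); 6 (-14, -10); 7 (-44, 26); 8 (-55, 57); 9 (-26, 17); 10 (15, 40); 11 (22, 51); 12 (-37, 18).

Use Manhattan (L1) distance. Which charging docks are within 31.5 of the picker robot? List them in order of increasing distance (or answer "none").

5, 9, 6

Distances from (-8, 11):
1: |4| + |-44| = 4 + 44 = 48
2: |-52| + |-44| = 52 + 44 = 96
3: |-43| + |-13| = 43 + 13 = 56
4: |-37| + |-34| = 37 + 34 = 71
5: |9| + |-7| = 9 + 7 = 16
6: |-6| + |-21| = 6 + 21 = 27
7: |-36| + |15| = 36 + 15 = 51
8: |-47| + |46| = 47 + 46 = 93
9: |-18| + |6| = 18 + 6 = 24
10: |23| + |29| = 23 + 29 = 52
11: |30| + |40| = 30 + 40 = 70
12: |-29| + |7| = 29 + 7 = 36
Threshold 31.5: 5 (16), 9 (24), 6 (27) are within range.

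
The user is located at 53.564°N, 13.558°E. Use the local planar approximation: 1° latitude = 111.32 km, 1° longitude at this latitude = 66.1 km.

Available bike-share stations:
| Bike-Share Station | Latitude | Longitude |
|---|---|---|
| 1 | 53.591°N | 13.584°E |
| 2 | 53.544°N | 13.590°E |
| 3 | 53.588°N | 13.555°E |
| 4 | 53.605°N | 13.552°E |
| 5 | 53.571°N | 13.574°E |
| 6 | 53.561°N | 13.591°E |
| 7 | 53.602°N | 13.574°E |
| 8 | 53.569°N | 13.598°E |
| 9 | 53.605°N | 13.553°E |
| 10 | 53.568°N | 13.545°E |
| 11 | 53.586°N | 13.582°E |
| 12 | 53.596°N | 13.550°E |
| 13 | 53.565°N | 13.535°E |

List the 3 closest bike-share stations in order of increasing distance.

Distances from 53.564°N, 13.558°E:
1: √((0.027·111.32)² + (0.026·66.1)²) = √(9.03387 + 2.95359) = 3.462 km
2: √((-0.020·111.32)² + (0.032·66.1)²) = √(4.95686 + 4.47407) = 3.071 km
3: √((0.024·111.32)² + (-0.003·66.1)²) = √(7.13787 + 0.03932) = 2.679 km
4: √((0.041·111.32)² + (-0.006·66.1)²) = √(20.83119 + 0.15729) = 4.581 km
5: √((0.007·111.32)² + (0.016·66.1)²) = √(0.60721 + 1.11852) = 1.314 km
6: √((-0.003·111.32)² + (0.033·66.1)²) = √(0.11153 + 4.75807) = 2.207 km
7: √((0.038·111.32)² + (0.016·66.1)²) = √(17.89425 + 1.11852) = 4.360 km
8: √((0.005·111.32)² + (0.040·66.1)²) = √(0.30980 + 6.99074) = 2.702 km
9: √((0.041·111.32)² + (-0.005·66.1)²) = √(20.83119 + 0.10923) = 4.576 km
10: √((0.004·111.32)² + (-0.013·66.1)²) = √(0.19827 + 0.73840) = 0.968 km
11: √((0.022·111.32)² + (0.024·66.1)²) = √(5.99780 + 2.51666) = 2.918 km
12: √((0.032·111.32)² + (-0.008·66.1)²) = √(12.68955 + 0.27963) = 3.601 km
13: √((0.001·111.32)² + (-0.023·66.1)²) = √(0.01239 + 2.31131) = 1.524 km
Sorted: 10 (0.968 km) < 5 (1.314 km) < 13 (1.524 km) < 6 (2.207 km) < 3 (2.679 km) < …

10, 5, 13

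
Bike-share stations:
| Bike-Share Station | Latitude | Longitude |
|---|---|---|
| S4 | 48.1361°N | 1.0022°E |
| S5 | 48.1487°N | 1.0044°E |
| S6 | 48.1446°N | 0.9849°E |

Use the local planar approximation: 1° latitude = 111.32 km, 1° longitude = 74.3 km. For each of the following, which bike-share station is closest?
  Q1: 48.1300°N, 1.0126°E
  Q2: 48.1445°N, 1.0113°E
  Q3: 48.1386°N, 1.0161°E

Q1→S4; Q2→S5; Q3→S4

Q1 at 48.1300°N, 1.0126°E:
  S4: 1.0287 km
  S5: 2.1690 km
  S6: 2.6225 km
  → nearest: S4 (1.0287 km)
Q2 at 48.1445°N, 1.0113°E:
  S4: 1.1539 km
  S5: 0.6939 km
  S6: 1.9616 km
  → nearest: S5 (0.6939 km)
Q3 at 48.1386°N, 1.0161°E:
  S4: 1.0696 km
  S5: 1.4212 km
  S6: 2.4125 km
  → nearest: S4 (1.0696 km)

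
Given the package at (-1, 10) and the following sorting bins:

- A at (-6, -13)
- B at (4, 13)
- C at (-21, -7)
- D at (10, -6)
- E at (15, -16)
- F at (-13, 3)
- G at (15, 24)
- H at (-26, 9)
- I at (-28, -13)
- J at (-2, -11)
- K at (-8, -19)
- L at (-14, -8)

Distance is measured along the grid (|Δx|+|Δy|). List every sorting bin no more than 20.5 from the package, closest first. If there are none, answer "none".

B, F

Distances from (-1, 10):
A: |-5| + |-23| = 5 + 23 = 28
B: |5| + |3| = 5 + 3 = 8
C: |-20| + |-17| = 20 + 17 = 37
D: |11| + |-16| = 11 + 16 = 27
E: |16| + |-26| = 16 + 26 = 42
F: |-12| + |-7| = 12 + 7 = 19
G: |16| + |14| = 16 + 14 = 30
H: |-25| + |-1| = 25 + 1 = 26
I: |-27| + |-23| = 27 + 23 = 50
J: |-1| + |-21| = 1 + 21 = 22
K: |-7| + |-29| = 7 + 29 = 36
L: |-13| + |-18| = 13 + 18 = 31
Threshold 20.5: B (8), F (19) are within range.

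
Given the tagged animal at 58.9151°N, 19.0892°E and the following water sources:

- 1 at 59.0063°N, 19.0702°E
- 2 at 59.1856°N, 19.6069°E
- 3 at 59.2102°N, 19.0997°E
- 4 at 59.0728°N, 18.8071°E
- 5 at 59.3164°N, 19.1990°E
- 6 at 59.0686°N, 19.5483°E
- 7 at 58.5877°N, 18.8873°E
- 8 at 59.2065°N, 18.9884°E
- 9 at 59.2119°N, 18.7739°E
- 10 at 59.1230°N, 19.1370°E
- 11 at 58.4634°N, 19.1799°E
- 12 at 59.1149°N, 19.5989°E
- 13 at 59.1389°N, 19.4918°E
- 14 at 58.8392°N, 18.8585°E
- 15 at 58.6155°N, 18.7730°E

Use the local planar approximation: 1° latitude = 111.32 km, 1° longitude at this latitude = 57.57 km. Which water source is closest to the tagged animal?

1

Distances from 58.9151°N, 19.0892°E:
1: 10.2111 km
2: 42.3676 km
3: 32.8561 km
4: 23.9152 km
5: 45.1177 km
6: 31.4730 km
7: 38.2548 km
8: 32.9536 km
9: 37.6977 km
10: 23.3065 km
11: 50.5536 km
12: 36.8203 km
13: 34.0277 km
14: 15.7412 km
15: 37.9960 km
Minimum: 1 at 10.2111 km.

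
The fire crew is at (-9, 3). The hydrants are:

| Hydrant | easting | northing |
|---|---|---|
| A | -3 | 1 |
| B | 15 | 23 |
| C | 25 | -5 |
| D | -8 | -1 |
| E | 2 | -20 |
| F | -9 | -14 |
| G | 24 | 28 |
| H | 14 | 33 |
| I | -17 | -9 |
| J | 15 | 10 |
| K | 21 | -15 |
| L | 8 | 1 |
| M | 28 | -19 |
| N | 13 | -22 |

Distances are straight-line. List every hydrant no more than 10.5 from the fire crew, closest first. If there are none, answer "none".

D, A

Distances from (-9, 3):
A: 6.3
B: 31.2
C: 34.9
D: 4.1
E: 25.5
F: 17.0
G: 41.4
H: 37.8
I: 14.4
J: 25.0
K: 35.0
L: 17.1
M: 43.0
N: 33.3
Threshold 10.5: D (4.1), A (6.3) are within range.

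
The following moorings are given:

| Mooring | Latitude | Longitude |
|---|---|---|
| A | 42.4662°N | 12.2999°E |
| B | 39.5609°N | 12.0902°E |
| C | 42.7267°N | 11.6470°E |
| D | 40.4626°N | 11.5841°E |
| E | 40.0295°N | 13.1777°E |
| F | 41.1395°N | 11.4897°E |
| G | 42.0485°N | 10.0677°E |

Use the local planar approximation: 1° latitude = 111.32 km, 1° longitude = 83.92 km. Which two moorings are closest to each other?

A and C

Pairwise distances:
A–B: √((-2.9053·111.32)² + (-0.2097·83.92)²) = √(104599.200137 + 309.690449) = 323.8964 km
A–C: √((0.2605·111.32)² + (-0.6529·83.92)²) = √(840.933881 + 3002.094007) = 61.9922 km
A–D: √((-2.0036·111.32)² + (-0.7158·83.92)²) = √(49747.177053 + 3608.397211) = 230.9883 km
A–E: √((-2.4367·111.32)² + (0.8778·83.92)²) = √(73578.430882 + 5426.528689) = 281.0782 km
A–F: √((-1.3267·111.32)² + (-0.8102·83.92)²) = √(21811.817416 + 4622.909888) = 162.5876 km
A–G: √((-0.4177·111.32)² + (-2.2322·83.92)²) = √(2162.097855 + 35091.114198) = 193.0109 km
B–C: √((3.1658·111.32)² + (-0.4432·83.92)²) = √(124197.640393 + 1383.344838) = 354.3741 km
B–D: √((0.9017·111.32)² + (-0.5061·83.92)²) = √(10075.591113 + 1803.863309) = 108.9929 km
B–E: √((0.4686·111.32)² + (1.0875·83.92)²) = √(2721.140485 + 8328.935169) = 105.1193 km
B–F: √((1.5786·111.32)² + (-0.6005·83.92)²) = √(30880.945738 + 2539.551204) = 182.8127 km
B–G: √((2.4876·111.32)² + (-2.0225·83.92)²) = √(76684.482587 + 28807.661875) = 324.7955 km
C–D: √((-2.2641·111.32)² + (-0.0629·83.92)²) = √(63523.966017 + 27.863280) = 252.0949 km
C–E: √((-2.6972·111.32)² + (1.5307·83.92)²) = √(90151.446057 + 16501.032314) = 326.5769 km
C–F: √((-1.5872·111.32)² + (-0.1573·83.92)²) = √(31218.332720 + 174.256263) = 177.1795 km
C–G: √((-0.6782·111.32)² + (-1.5793·83.92)²) = √(5699.830832 + 17565.488055) = 152.5297 km
D–E: √((-0.4331·111.32)² + (1.5936·83.92)²) = √(2324.463670 + 17885.026688) = 142.1601 km
D–F: √((0.6769·111.32)² + (-0.0944·83.92)²) = √(5678.000462 + 62.758845) = 75.7678 km
D–G: √((1.5859·111.32)² + (-1.5164·83.92)²) = √(31167.214761 + 16194.162836) = 217.6267 km
E–F: √((1.1100·111.32)² + (-1.6880·83.92)²) = √(15268.358651 + 20066.694316) = 187.9762 km
E–G: √((2.0190·111.32)² + (-3.1100·83.92)²) = √(50514.845986 + 68116.406477) = 344.4289 km
F–G: √((0.9090·111.32)² + (-1.4220·83.92)²) = √(10239.391814 + 14240.660836) = 156.4610 km
Closest pair: A–C at 61.9922 km.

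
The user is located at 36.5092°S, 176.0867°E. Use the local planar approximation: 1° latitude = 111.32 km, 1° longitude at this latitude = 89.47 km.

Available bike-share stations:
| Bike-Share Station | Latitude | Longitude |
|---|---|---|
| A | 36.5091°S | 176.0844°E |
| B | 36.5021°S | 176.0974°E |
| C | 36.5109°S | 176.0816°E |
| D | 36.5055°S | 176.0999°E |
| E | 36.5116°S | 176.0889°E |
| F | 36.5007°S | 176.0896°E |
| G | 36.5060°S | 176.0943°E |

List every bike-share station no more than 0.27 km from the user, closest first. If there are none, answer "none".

Distances from 36.5092°S, 176.0867°E:
A: √((0.0001·111.32)² + (-0.0023·89.47)²) = √(0.000124 + 0.042346) = 0.2061 km
B: √((0.0071·111.32)² + (0.0107·89.47)²) = √(0.624688 + 0.916479) = 1.2414 km
C: √((-0.0017·111.32)² + (-0.0051·89.47)²) = √(0.035813 + 0.208207) = 0.4940 km
D: √((0.0037·111.32)² + (0.0132·89.47)²) = √(0.169648 + 1.394770) = 1.2508 km
E: √((-0.0024·111.32)² + (0.0022·89.47)²) = √(0.071379 + 0.038744) = 0.3318 km
F: √((0.0085·111.32)² + (0.0029·89.47)²) = √(0.895332 + 0.067321) = 0.9811 km
G: √((0.0032·111.32)² + (0.0076·89.47)²) = √(0.126896 + 0.462362) = 0.7676 km
Threshold 0.27 km: A (0.2061 km) is within range.

A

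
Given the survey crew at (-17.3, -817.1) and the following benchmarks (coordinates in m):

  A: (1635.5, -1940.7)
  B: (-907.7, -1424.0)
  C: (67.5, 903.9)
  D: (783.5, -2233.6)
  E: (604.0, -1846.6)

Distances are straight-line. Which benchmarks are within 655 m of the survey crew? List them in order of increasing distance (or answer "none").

Distances from (-17.3, -817.1):
A: √((1652.8)² + (-1123.6)²) = √(2731747.840 + 1262476.960) = 1998.6 m
B: √((-890.4)² + (-606.9)²) = √(792812.160 + 368327.610) = 1077.6 m
C: √((84.8)² + (1721.0)²) = √(7191.040 + 2961841.000) = 1723.1 m
D: √((800.8)² + (-1416.5)²) = √(641280.640 + 2006472.250) = 1627.2 m
E: √((621.3)² + (-1029.5)²) = √(386013.690 + 1059870.250) = 1202.4 m
Threshold 655 m: none within range.

none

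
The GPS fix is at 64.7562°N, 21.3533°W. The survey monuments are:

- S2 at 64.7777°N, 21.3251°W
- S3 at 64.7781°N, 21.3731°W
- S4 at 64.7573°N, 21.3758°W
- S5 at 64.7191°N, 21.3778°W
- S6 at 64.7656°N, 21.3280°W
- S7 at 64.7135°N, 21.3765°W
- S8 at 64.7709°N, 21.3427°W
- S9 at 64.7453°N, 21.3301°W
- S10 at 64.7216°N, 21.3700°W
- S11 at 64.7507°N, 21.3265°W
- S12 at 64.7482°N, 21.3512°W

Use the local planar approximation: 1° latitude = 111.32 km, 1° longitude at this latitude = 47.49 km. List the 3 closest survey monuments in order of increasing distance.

S12, S4, S11

Distances from 64.7562°N, 21.3533°W:
S2: 2.7426 km
S3: 2.6130 km
S4: 1.0755 km
S5: 4.2907 km
S6: 1.5933 km
S7: 4.8794 km
S8: 1.7121 km
S9: 1.6390 km
S10: 3.9325 km
S11: 1.4123 km
S12: 0.8961 km
Sorted: S12 (0.8961 km) < S4 (1.0755 km) < S11 (1.4123 km) < S6 (1.5933 km) < S9 (1.6390 km) < …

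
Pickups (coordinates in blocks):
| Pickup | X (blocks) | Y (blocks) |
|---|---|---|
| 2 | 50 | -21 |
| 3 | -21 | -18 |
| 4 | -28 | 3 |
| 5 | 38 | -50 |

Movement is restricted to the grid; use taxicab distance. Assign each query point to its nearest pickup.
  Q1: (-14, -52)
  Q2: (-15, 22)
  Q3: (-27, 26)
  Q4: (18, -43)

Q1 at (-14, -52):
  2: |64| + |31| = 64 + 31 = 95 blocks
  3: |-7| + |34| = 7 + 34 = 41 blocks
  4: |-14| + |55| = 14 + 55 = 69 blocks
  5: |52| + |2| = 52 + 2 = 54 blocks
  → nearest: 3 (41 blocks)
Q2 at (-15, 22):
  2: |65| + |-43| = 65 + 43 = 108 blocks
  3: |-6| + |-40| = 6 + 40 = 46 blocks
  4: |-13| + |-19| = 13 + 19 = 32 blocks
  5: |53| + |-72| = 53 + 72 = 125 blocks
  → nearest: 4 (32 blocks)
Q3 at (-27, 26):
  2: |77| + |-47| = 77 + 47 = 124 blocks
  3: |6| + |-44| = 6 + 44 = 50 blocks
  4: |-1| + |-23| = 1 + 23 = 24 blocks
  5: |65| + |-76| = 65 + 76 = 141 blocks
  → nearest: 4 (24 blocks)
Q4 at (18, -43):
  2: |32| + |22| = 32 + 22 = 54 blocks
  3: |-39| + |25| = 39 + 25 = 64 blocks
  4: |-46| + |46| = 46 + 46 = 92 blocks
  5: |20| + |-7| = 20 + 7 = 27 blocks
  → nearest: 5 (27 blocks)

Q1→3; Q2→4; Q3→4; Q4→5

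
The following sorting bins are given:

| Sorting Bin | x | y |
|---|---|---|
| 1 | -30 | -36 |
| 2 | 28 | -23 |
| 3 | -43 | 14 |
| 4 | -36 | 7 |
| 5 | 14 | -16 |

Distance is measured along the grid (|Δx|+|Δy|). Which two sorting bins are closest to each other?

Pairwise distances:
3–4: 14
2–5: 21
1–4: 49
1–3: 63
1–5: 64
1–2: 71
4–5: 73
3–5: 87
2–4: 94
2–3: 108
Closest pair: 3–4 at 14.

3 and 4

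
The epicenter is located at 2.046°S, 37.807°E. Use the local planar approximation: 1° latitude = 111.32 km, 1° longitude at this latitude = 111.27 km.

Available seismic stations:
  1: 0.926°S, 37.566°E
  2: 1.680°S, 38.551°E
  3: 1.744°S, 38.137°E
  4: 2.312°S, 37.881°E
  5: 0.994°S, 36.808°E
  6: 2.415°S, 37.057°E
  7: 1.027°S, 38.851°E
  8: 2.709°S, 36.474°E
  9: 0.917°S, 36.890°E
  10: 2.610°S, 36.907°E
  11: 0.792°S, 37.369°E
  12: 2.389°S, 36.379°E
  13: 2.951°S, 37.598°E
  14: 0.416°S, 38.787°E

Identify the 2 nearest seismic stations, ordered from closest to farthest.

4, 3

Distances from 2.046°S, 37.807°E:
1: 127.530 km
2: 92.268 km
3: 49.785 km
4: 30.735 km
5: 161.464 km
6: 93.014 km
7: 162.364 km
8: 165.671 km
9: 161.884 km
10: 118.197 km
11: 147.858 km
12: 163.417 km
13: 103.394 km
14: 211.696 km
Sorted: 4 (30.735 km) < 3 (49.785 km) < 2 (92.268 km) < 6 (93.014 km) < …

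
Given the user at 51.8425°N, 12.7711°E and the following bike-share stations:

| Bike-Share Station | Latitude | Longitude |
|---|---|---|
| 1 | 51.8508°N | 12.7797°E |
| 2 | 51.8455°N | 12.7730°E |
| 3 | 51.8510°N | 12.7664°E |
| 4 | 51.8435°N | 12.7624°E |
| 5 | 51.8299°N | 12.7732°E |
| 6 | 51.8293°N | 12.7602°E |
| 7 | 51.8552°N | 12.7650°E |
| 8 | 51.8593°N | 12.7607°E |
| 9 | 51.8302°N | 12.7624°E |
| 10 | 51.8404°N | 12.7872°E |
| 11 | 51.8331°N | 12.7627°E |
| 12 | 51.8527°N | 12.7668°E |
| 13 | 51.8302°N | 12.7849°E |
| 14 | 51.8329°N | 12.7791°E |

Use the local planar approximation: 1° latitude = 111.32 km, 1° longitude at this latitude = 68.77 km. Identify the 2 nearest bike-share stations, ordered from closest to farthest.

2, 4

Distances from 51.8425°N, 12.7711°E:
1: 1.0970 km
2: 0.3586 km
3: 0.9999 km
4: 0.6086 km
5: 1.4100 km
6: 1.6496 km
7: 1.4747 km
8: 2.0023 km
9: 1.4942 km
10: 1.1316 km
11: 1.1953 km
12: 1.1733 km
13: 1.6660 km
14: 1.2020 km
Sorted: 2 (0.3586 km) < 4 (0.6086 km) < 3 (0.9999 km) < 1 (1.0970 km) < …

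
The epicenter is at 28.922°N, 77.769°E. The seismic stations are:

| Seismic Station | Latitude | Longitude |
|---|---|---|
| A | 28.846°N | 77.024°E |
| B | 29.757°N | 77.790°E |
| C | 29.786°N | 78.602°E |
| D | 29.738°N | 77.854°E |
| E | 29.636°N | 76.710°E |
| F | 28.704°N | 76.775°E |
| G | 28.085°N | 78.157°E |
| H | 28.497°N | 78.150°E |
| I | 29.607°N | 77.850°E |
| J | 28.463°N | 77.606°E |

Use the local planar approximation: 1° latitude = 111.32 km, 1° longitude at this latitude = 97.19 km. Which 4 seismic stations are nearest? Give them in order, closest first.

J, H, A, I

Distances from 28.922°N, 77.769°E:
A: 72.899 km
B: 92.975 km
C: 125.718 km
D: 91.212 km
E: 130.042 km
F: 99.608 km
G: 100.517 km
H: 60.079 km
I: 76.659 km
J: 53.495 km
Sorted: J (53.495 km) < H (60.079 km) < A (72.899 km) < I (76.659 km) < D (91.212 km) < B (92.975 km) < …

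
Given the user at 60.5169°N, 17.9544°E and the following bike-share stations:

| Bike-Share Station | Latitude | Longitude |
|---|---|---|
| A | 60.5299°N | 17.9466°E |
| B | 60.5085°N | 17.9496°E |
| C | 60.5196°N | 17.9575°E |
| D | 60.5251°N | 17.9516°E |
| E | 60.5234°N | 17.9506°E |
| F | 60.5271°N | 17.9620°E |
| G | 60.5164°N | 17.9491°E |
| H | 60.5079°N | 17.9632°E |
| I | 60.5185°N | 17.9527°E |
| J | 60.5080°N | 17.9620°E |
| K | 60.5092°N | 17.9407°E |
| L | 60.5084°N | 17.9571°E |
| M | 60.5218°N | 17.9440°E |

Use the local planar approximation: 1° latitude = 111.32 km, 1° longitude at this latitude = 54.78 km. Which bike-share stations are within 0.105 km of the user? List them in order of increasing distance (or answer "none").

Distances from 60.5169°N, 17.9544°E:
A: 1.5089 km
B: 0.9714 km
C: 0.3452 km
D: 0.9256 km
E: 0.7529 km
F: 1.2094 km
G: 0.2956 km
H: 1.1118 km
I: 0.2010 km
J: 1.0747 km
K: 1.1393 km
L: 0.9577 km
M: 0.7887 km
Threshold 0.105 km: none within range.

none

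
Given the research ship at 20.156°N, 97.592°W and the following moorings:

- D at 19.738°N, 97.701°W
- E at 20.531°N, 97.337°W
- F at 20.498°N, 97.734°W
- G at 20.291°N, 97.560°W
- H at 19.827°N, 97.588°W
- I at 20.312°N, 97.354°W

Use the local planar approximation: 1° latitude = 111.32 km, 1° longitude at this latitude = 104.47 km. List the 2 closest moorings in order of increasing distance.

Distances from 20.156°N, 97.592°W:
D: √((-0.418·111.32)² + (-0.109·104.47)²) = √(2165.20469 + 129.66901) = 47.905 km
E: √((0.375·111.32)² + (0.255·104.47)²) = √(1742.64502 + 709.68161) = 49.521 km
F: √((0.342·111.32)² + (-0.142·104.47)²) = √(1449.43454 + 220.06951) = 40.860 km
G: √((0.135·111.32)² + (0.032·104.47)²) = √(225.84680 + 11.17592) = 15.396 km
H: √((-0.329·111.32)² + (0.004·104.47)²) = √(1341.33789 + 0.17462) = 36.627 km
I: √((0.156·111.32)² + (0.238·104.47)²) = √(301.57518 + 618.21153) = 30.328 km
Sorted: G (15.396 km) < I (30.328 km) < H (36.627 km) < F (40.860 km) < …

G, I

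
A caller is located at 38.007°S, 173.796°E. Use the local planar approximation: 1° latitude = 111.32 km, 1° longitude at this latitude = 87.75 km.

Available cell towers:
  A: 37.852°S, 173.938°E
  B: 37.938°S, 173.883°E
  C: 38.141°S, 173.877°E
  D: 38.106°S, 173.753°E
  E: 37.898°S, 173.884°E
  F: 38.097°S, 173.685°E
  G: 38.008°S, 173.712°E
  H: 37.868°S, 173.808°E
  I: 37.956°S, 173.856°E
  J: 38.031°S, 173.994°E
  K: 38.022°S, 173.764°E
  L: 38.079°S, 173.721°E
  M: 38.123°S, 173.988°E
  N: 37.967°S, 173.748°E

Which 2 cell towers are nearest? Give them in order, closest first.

K, N

Distances from 38.007°S, 173.796°E:
A: √((0.155·111.32)² + (0.142·87.75)²) = √(297.72122 + 155.26406) = 21.283 km
B: √((0.069·111.32)² + (0.087·87.75)²) = √(58.99899 + 58.28177) = 10.830 km
C: √((-0.134·111.32)² + (0.081·87.75)²) = √(222.51331 + 50.52011) = 16.524 km
D: √((-0.099·111.32)² + (-0.043·87.75)²) = √(121.45539 + 14.23742) = 11.649 km
E: √((0.109·111.32)² + (0.088·87.75)²) = √(147.23104 + 59.62928) = 14.383 km
F: √((-0.090·111.32)² + (-0.111·87.75)²) = √(100.37635 + 94.87247) = 13.973 km
G: √((-0.001·111.32)² + (-0.084·87.75)²) = √(0.01239 + 54.33164) = 7.372 km
H: √((0.139·111.32)² + (0.012·87.75)²) = √(239.42858 + 1.10881) = 15.509 km
I: √((0.051·111.32)² + (0.060·87.75)²) = √(32.23196 + 27.72023) = 7.743 km
J: √((-0.024·111.32)² + (0.198·87.75)²) = √(7.13787 + 301.87325) = 17.579 km
K: √((-0.015·111.32)² + (-0.032·87.75)²) = √(2.78823 + 7.88486) = 3.267 km
L: √((-0.072·111.32)² + (-0.075·87.75)²) = √(64.24087 + 43.31285) = 10.371 km
M: √((-0.116·111.32)² + (0.192·87.75)²) = √(166.74867 + 283.85510) = 21.227 km
N: √((0.040·111.32)² + (-0.048·87.75)²) = √(19.82743 + 17.74094) = 6.129 km
Sorted: K (3.267 km) < N (6.129 km) < G (7.372 km) < I (7.743 km) < …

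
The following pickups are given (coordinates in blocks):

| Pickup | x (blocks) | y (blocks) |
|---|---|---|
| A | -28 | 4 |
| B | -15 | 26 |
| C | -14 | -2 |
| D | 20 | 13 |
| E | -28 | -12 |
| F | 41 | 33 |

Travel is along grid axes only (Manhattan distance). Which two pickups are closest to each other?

Pairwise distances:
A–B: |13| + |22| = 13 + 22 = 35 blocks
A–C: |14| + |-6| = 14 + 6 = 20 blocks
A–D: |48| + |9| = 48 + 9 = 57 blocks
A–E: |0| + |-16| = 0 + 16 = 16 blocks
A–F: |69| + |29| = 69 + 29 = 98 blocks
B–C: |1| + |-28| = 1 + 28 = 29 blocks
B–D: |35| + |-13| = 35 + 13 = 48 blocks
B–E: |-13| + |-38| = 13 + 38 = 51 blocks
B–F: |56| + |7| = 56 + 7 = 63 blocks
C–D: |34| + |15| = 34 + 15 = 49 blocks
C–E: |-14| + |-10| = 14 + 10 = 24 blocks
C–F: |55| + |35| = 55 + 35 = 90 blocks
D–E: |-48| + |-25| = 48 + 25 = 73 blocks
D–F: |21| + |20| = 21 + 20 = 41 blocks
E–F: |69| + |45| = 69 + 45 = 114 blocks
Closest pair: A–E at 16 blocks.

A and E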